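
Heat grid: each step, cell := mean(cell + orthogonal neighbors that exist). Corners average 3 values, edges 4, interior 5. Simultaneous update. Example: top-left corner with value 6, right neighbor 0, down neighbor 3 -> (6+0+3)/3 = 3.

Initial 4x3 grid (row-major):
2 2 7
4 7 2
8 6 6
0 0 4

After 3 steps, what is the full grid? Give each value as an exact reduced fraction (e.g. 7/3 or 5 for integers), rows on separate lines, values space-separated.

After step 1:
  8/3 9/2 11/3
  21/4 21/5 11/2
  9/2 27/5 9/2
  8/3 5/2 10/3
After step 2:
  149/36 451/120 41/9
  997/240 497/100 67/15
  1069/240 211/50 281/60
  29/9 139/40 31/9
After step 3:
  8677/2160 31361/7200 4601/1080
  31891/7200 25883/6000 2101/450
  28891/7200 8721/2000 15133/3600
  8029/2160 8617/2400 4177/1080

Answer: 8677/2160 31361/7200 4601/1080
31891/7200 25883/6000 2101/450
28891/7200 8721/2000 15133/3600
8029/2160 8617/2400 4177/1080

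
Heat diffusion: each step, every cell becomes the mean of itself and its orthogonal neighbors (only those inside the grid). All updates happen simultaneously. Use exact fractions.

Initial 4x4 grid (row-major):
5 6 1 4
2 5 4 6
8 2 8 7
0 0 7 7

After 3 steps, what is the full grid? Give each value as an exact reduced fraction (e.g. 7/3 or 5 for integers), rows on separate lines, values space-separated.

Answer: 2267/540 15451/3600 15311/3600 9733/2160
15181/3600 3157/750 28711/6000 36457/7200
2581/720 25693/6000 2529/500 2807/480
7351/2160 5519/1440 2501/480 89/15

Derivation:
After step 1:
  13/3 17/4 15/4 11/3
  5 19/5 24/5 21/4
  3 23/5 28/5 7
  8/3 9/4 11/2 7
After step 2:
  163/36 121/30 247/60 38/9
  121/30 449/100 116/25 1243/240
  229/60 77/20 11/2 497/80
  95/36 901/240 407/80 13/2
After step 3:
  2267/540 15451/3600 15311/3600 9733/2160
  15181/3600 3157/750 28711/6000 36457/7200
  2581/720 25693/6000 2529/500 2807/480
  7351/2160 5519/1440 2501/480 89/15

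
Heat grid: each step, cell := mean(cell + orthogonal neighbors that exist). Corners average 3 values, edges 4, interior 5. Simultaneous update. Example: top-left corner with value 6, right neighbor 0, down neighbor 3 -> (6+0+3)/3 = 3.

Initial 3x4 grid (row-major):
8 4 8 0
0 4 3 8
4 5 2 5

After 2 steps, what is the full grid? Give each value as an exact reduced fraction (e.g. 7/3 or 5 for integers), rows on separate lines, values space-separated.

After step 1:
  4 6 15/4 16/3
  4 16/5 5 4
  3 15/4 15/4 5
After step 2:
  14/3 339/80 241/48 157/36
  71/20 439/100 197/50 29/6
  43/12 137/40 35/8 17/4

Answer: 14/3 339/80 241/48 157/36
71/20 439/100 197/50 29/6
43/12 137/40 35/8 17/4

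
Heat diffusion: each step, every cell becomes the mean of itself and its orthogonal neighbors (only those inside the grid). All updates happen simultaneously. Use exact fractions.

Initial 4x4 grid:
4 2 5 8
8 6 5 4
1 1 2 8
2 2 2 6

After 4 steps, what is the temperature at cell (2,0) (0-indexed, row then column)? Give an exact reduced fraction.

Answer: 136451/43200

Derivation:
Step 1: cell (2,0) = 3
Step 2: cell (2,0) = 709/240
Step 3: cell (2,0) = 22189/7200
Step 4: cell (2,0) = 136451/43200
Full grid after step 4:
  69583/16200 194489/43200 207713/43200 166277/32400
  168299/43200 36467/9000 409499/90000 211661/43200
  136451/43200 307079/90000 88861/22500 977177/216000
  88697/32400 126899/43200 778727/216000 8347/2025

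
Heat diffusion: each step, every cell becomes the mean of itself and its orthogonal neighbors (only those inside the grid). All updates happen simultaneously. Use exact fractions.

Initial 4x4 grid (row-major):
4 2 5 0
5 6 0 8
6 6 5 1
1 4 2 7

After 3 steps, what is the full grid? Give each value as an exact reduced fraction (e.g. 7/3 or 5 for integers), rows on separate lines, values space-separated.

After step 1:
  11/3 17/4 7/4 13/3
  21/4 19/5 24/5 9/4
  9/2 27/5 14/5 21/4
  11/3 13/4 9/2 10/3
After step 2:
  79/18 101/30 227/60 25/9
  1033/240 47/10 77/25 499/120
  1129/240 79/20 91/20 409/120
  137/36 1009/240 833/240 157/36
After step 3:
  8683/2160 2923/720 11707/3600 3859/1080
  1303/288 23281/6000 12163/3000 6041/1800
  1207/288 2653/600 22151/6000 1483/360
  4577/1080 1111/288 5971/1440 8093/2160

Answer: 8683/2160 2923/720 11707/3600 3859/1080
1303/288 23281/6000 12163/3000 6041/1800
1207/288 2653/600 22151/6000 1483/360
4577/1080 1111/288 5971/1440 8093/2160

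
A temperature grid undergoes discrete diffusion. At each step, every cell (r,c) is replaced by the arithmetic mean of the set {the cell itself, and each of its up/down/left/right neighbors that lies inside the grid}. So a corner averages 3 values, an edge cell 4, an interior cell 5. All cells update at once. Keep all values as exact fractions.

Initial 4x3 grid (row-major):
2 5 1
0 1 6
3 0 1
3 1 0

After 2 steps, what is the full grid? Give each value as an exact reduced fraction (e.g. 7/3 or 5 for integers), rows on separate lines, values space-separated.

After step 1:
  7/3 9/4 4
  3/2 12/5 9/4
  3/2 6/5 7/4
  7/3 1 2/3
After step 2:
  73/36 659/240 17/6
  29/15 48/25 13/5
  49/30 157/100 22/15
  29/18 13/10 41/36

Answer: 73/36 659/240 17/6
29/15 48/25 13/5
49/30 157/100 22/15
29/18 13/10 41/36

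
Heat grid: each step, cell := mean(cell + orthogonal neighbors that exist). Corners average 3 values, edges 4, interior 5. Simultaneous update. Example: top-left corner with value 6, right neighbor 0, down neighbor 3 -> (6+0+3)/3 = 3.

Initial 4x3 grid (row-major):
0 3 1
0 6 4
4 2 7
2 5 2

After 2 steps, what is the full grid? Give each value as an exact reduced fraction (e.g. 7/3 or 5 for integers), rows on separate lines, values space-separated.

After step 1:
  1 5/2 8/3
  5/2 3 9/2
  2 24/5 15/4
  11/3 11/4 14/3
After step 2:
  2 55/24 29/9
  17/8 173/50 167/48
  389/120 163/50 1063/240
  101/36 953/240 67/18

Answer: 2 55/24 29/9
17/8 173/50 167/48
389/120 163/50 1063/240
101/36 953/240 67/18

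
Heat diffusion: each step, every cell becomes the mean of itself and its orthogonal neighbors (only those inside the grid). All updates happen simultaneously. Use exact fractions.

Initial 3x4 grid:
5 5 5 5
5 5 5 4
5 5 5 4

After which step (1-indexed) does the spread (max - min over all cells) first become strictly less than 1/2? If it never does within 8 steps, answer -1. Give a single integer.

Answer: 2

Derivation:
Step 1: max=5, min=13/3, spread=2/3
Step 2: max=5, min=163/36, spread=17/36
  -> spread < 1/2 first at step 2
Step 3: max=5, min=9953/2160, spread=847/2160
Step 4: max=1121/225, min=151369/32400, spread=2011/6480
Step 5: max=536287/108000, min=18309217/3888000, spread=199423/777600
Step 6: max=10684751/2160000, min=1105495133/233280000, spread=1938319/9331200
Step 7: max=958555801/194400000, min=66622322947/13996800000, spread=95747789/559872000
Step 8: max=57346856059/11664000000, min=4011470744873/839808000000, spread=940023131/6718464000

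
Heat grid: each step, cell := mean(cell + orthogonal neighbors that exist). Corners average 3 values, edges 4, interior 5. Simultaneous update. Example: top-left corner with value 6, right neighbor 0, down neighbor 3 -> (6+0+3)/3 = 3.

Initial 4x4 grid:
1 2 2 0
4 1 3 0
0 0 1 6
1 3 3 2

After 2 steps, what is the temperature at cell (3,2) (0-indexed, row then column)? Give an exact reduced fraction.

Step 1: cell (3,2) = 9/4
Step 2: cell (3,2) = 77/30
Full grid after step 2:
  16/9 91/48 319/240 14/9
  85/48 37/25 2 197/120
  61/48 43/25 19/10 323/120
  13/9 19/12 77/30 49/18

Answer: 77/30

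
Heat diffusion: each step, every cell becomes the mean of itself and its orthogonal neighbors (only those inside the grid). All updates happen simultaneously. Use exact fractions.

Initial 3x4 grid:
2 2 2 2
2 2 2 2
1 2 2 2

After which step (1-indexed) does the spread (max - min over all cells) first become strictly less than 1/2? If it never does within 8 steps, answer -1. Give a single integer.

Step 1: max=2, min=5/3, spread=1/3
  -> spread < 1/2 first at step 1
Step 2: max=2, min=31/18, spread=5/18
Step 3: max=2, min=391/216, spread=41/216
Step 4: max=2, min=47623/25920, spread=4217/25920
Step 5: max=14321/7200, min=2901251/1555200, spread=38417/311040
Step 6: max=285403/144000, min=175423789/93312000, spread=1903471/18662400
Step 7: max=8524241/4320000, min=10596450911/5598720000, spread=18038617/223948800
Step 8: max=764673241/388800000, min=638578217149/335923200000, spread=883978523/13436928000

Answer: 1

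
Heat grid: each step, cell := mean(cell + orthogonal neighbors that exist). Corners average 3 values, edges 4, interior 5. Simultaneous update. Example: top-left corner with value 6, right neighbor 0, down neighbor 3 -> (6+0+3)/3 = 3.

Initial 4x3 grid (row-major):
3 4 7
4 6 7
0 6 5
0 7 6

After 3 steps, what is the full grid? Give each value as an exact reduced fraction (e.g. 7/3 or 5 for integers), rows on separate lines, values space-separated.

Answer: 9139/2160 17711/3600 4003/720
28507/7200 7279/1500 4473/800
26657/7200 27701/6000 13169/2400
3919/1080 64579/14400 949/180

Derivation:
After step 1:
  11/3 5 6
  13/4 27/5 25/4
  5/2 24/5 6
  7/3 19/4 6
After step 2:
  143/36 301/60 23/4
  889/240 247/50 473/80
  773/240 469/100 461/80
  115/36 1073/240 67/12
After step 3:
  9139/2160 17711/3600 4003/720
  28507/7200 7279/1500 4473/800
  26657/7200 27701/6000 13169/2400
  3919/1080 64579/14400 949/180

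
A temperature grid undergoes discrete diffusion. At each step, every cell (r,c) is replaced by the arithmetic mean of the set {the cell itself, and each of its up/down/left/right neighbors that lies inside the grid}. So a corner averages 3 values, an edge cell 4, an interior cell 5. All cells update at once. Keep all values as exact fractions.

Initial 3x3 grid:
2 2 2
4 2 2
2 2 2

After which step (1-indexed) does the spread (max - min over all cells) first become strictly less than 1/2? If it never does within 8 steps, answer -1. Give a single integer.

Step 1: max=8/3, min=2, spread=2/3
Step 2: max=307/120, min=2, spread=67/120
Step 3: max=2597/1080, min=207/100, spread=1807/5400
  -> spread < 1/2 first at step 3
Step 4: max=1021963/432000, min=5761/2700, spread=33401/144000
Step 5: max=9005933/3888000, min=583391/270000, spread=3025513/19440000
Step 6: max=3575326867/1555200000, min=31555949/14400000, spread=53531/497664
Step 7: max=212656925849/93312000000, min=8567116051/3888000000, spread=450953/5971968
Step 8: max=12706343560603/5598720000000, min=1034128610519/466560000000, spread=3799043/71663616

Answer: 3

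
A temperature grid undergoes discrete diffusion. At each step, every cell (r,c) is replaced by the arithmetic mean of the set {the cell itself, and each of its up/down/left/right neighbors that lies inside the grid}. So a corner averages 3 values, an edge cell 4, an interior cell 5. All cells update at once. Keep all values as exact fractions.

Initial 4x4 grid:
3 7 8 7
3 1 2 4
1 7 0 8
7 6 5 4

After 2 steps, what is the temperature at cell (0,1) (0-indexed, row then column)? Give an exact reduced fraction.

Answer: 229/48

Derivation:
Step 1: cell (0,1) = 19/4
Step 2: cell (0,1) = 229/48
Full grid after step 2:
  133/36 229/48 241/48 211/36
  89/24 67/20 453/100 223/48
  85/24 443/100 363/100 1159/240
  185/36 53/12 301/60 161/36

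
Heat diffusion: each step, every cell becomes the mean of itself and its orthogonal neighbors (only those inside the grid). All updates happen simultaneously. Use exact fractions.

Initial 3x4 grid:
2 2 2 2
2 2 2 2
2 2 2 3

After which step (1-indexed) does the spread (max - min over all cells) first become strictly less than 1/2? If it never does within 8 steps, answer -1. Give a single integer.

Step 1: max=7/3, min=2, spread=1/3
  -> spread < 1/2 first at step 1
Step 2: max=41/18, min=2, spread=5/18
Step 3: max=473/216, min=2, spread=41/216
Step 4: max=56057/25920, min=2, spread=4217/25920
Step 5: max=3319549/1555200, min=14479/7200, spread=38417/311040
Step 6: max=197824211/93312000, min=290597/144000, spread=1903471/18662400
Step 7: max=11798429089/5598720000, min=8755759/4320000, spread=18038617/223948800
Step 8: max=705114582851/335923200000, min=790526759/388800000, spread=883978523/13436928000

Answer: 1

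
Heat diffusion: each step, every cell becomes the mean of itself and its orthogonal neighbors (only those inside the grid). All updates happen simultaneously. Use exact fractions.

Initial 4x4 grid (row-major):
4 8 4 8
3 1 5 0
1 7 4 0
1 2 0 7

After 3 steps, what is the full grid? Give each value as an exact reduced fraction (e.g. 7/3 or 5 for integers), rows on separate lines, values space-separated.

After step 1:
  5 17/4 25/4 4
  9/4 24/5 14/5 13/4
  3 3 16/5 11/4
  4/3 5/2 13/4 7/3
After step 2:
  23/6 203/40 173/40 9/2
  301/80 171/50 203/50 16/5
  115/48 33/10 3 173/60
  41/18 121/48 677/240 25/9
After step 3:
  3041/720 1249/300 449/100 481/120
  8047/2400 7847/2000 3601/1000 4393/1200
  845/288 4391/1500 19277/6000 427/144
  259/108 3931/1440 4003/1440 6107/2160

Answer: 3041/720 1249/300 449/100 481/120
8047/2400 7847/2000 3601/1000 4393/1200
845/288 4391/1500 19277/6000 427/144
259/108 3931/1440 4003/1440 6107/2160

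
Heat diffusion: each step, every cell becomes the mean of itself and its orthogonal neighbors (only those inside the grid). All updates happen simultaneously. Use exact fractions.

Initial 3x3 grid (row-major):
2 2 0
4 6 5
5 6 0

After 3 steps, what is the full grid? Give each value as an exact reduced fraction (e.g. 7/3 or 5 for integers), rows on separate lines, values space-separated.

After step 1:
  8/3 5/2 7/3
  17/4 23/5 11/4
  5 17/4 11/3
After step 2:
  113/36 121/40 91/36
  991/240 367/100 267/80
  9/2 1051/240 32/9
After step 3:
  7411/2160 7417/2400 6401/2160
  55577/14400 22249/6000 15709/4800
  1561/360 57977/14400 2029/540

Answer: 7411/2160 7417/2400 6401/2160
55577/14400 22249/6000 15709/4800
1561/360 57977/14400 2029/540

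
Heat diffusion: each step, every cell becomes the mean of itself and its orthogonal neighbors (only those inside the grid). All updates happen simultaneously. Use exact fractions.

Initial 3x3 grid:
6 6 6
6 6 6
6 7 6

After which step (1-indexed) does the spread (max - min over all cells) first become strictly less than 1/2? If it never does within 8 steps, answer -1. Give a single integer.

Step 1: max=19/3, min=6, spread=1/3
  -> spread < 1/2 first at step 1
Step 2: max=1507/240, min=6, spread=67/240
Step 3: max=13397/2160, min=1207/200, spread=1807/10800
Step 4: max=5341963/864000, min=32761/5400, spread=33401/288000
Step 5: max=47885933/7776000, min=3283391/540000, spread=3025513/38880000
Step 6: max=19127326867/3110400000, min=175555949/28800000, spread=53531/995328
Step 7: max=1145776925849/186624000000, min=47447116051/7776000000, spread=450953/11943936
Step 8: max=68693543560603/11197440000000, min=5699728610519/933120000000, spread=3799043/143327232

Answer: 1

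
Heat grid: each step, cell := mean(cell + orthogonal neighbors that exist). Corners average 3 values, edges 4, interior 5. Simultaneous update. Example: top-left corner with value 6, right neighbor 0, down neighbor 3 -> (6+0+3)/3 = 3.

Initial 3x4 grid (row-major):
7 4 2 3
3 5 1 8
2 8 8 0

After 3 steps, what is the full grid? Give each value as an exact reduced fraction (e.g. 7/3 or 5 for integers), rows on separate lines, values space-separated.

After step 1:
  14/3 9/2 5/2 13/3
  17/4 21/5 24/5 3
  13/3 23/4 17/4 16/3
After step 2:
  161/36 119/30 121/30 59/18
  349/80 47/10 15/4 131/30
  43/9 139/30 151/30 151/36
After step 3:
  9217/2160 3091/720 541/144 1051/270
  293/64 1713/400 1313/300 1403/360
  9917/2160 1723/360 317/72 2447/540

Answer: 9217/2160 3091/720 541/144 1051/270
293/64 1713/400 1313/300 1403/360
9917/2160 1723/360 317/72 2447/540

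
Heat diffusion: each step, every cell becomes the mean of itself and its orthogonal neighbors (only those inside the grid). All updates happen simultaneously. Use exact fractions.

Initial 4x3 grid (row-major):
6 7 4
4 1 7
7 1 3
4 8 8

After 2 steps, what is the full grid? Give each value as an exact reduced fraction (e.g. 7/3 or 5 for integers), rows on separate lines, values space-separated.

After step 1:
  17/3 9/2 6
  9/2 4 15/4
  4 4 19/4
  19/3 21/4 19/3
After step 2:
  44/9 121/24 19/4
  109/24 83/20 37/8
  113/24 22/5 113/24
  187/36 263/48 49/9

Answer: 44/9 121/24 19/4
109/24 83/20 37/8
113/24 22/5 113/24
187/36 263/48 49/9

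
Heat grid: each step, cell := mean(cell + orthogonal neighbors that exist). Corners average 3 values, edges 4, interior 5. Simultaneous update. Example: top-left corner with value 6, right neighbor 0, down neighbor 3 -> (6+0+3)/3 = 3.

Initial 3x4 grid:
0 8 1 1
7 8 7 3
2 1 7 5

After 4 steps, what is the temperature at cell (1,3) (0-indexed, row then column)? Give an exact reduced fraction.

Answer: 457649/108000

Derivation:
Step 1: cell (1,3) = 4
Step 2: cell (1,3) = 119/30
Step 3: cell (1,3) = 7591/1800
Step 4: cell (1,3) = 457649/108000
Full grid after step 4:
  198281/43200 4583/1000 229507/54000 65731/16200
  4009967/864000 1660093/360000 407417/90000 457649/108000
  590443/129600 507589/108000 166463/36000 4067/900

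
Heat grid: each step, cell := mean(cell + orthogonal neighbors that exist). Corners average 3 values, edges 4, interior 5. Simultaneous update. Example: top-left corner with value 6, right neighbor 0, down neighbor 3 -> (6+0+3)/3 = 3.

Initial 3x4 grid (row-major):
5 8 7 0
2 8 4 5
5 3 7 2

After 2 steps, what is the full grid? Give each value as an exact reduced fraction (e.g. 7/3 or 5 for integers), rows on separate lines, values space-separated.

Answer: 17/3 87/16 439/80 23/6
55/12 579/100 227/50 1057/240
169/36 217/48 1237/240 137/36

Derivation:
After step 1:
  5 7 19/4 4
  5 5 31/5 11/4
  10/3 23/4 4 14/3
After step 2:
  17/3 87/16 439/80 23/6
  55/12 579/100 227/50 1057/240
  169/36 217/48 1237/240 137/36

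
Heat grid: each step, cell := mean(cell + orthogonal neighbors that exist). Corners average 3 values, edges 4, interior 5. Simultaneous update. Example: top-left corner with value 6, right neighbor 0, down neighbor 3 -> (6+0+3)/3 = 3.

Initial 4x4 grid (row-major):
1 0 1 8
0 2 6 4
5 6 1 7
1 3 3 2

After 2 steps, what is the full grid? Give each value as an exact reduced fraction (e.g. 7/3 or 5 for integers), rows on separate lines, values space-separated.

Answer: 10/9 473/240 713/240 43/9
61/30 12/5 101/25 1013/240
57/20 341/100 331/100 367/80
37/12 119/40 141/40 13/4

Derivation:
After step 1:
  1/3 1 15/4 13/3
  2 14/5 14/5 25/4
  3 17/5 23/5 7/2
  3 13/4 9/4 4
After step 2:
  10/9 473/240 713/240 43/9
  61/30 12/5 101/25 1013/240
  57/20 341/100 331/100 367/80
  37/12 119/40 141/40 13/4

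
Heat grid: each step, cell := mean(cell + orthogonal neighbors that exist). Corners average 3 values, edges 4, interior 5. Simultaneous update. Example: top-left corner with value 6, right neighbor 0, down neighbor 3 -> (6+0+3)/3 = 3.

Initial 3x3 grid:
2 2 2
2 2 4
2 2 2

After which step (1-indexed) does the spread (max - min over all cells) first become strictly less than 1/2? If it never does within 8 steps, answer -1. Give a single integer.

Answer: 3

Derivation:
Step 1: max=8/3, min=2, spread=2/3
Step 2: max=307/120, min=2, spread=67/120
Step 3: max=2597/1080, min=207/100, spread=1807/5400
  -> spread < 1/2 first at step 3
Step 4: max=1021963/432000, min=5761/2700, spread=33401/144000
Step 5: max=9005933/3888000, min=583391/270000, spread=3025513/19440000
Step 6: max=3575326867/1555200000, min=31555949/14400000, spread=53531/497664
Step 7: max=212656925849/93312000000, min=8567116051/3888000000, spread=450953/5971968
Step 8: max=12706343560603/5598720000000, min=1034128610519/466560000000, spread=3799043/71663616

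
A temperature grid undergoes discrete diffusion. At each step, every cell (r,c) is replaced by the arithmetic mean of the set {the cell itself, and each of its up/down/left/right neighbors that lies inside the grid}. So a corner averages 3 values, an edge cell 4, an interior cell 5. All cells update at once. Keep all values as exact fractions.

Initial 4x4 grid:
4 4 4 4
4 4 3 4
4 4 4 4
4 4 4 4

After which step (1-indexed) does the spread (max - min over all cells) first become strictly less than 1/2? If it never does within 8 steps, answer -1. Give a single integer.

Step 1: max=4, min=15/4, spread=1/4
  -> spread < 1/2 first at step 1
Step 2: max=4, min=189/50, spread=11/50
Step 3: max=4, min=9233/2400, spread=367/2400
Step 4: max=2387/600, min=41629/10800, spread=1337/10800
Step 5: max=71531/18000, min=1254331/324000, spread=33227/324000
Step 6: max=427951/108000, min=37665673/9720000, spread=849917/9720000
Step 7: max=6411467/1620000, min=1132685653/291600000, spread=21378407/291600000
Step 8: max=1920311657/486000000, min=34025537629/8748000000, spread=540072197/8748000000

Answer: 1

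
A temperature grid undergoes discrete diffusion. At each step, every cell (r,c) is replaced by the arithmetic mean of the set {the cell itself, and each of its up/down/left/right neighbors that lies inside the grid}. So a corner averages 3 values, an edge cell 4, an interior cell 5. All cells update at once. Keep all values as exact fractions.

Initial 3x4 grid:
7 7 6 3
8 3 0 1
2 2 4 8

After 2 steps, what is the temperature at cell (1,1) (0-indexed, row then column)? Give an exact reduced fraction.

Answer: 203/50

Derivation:
Step 1: cell (1,1) = 4
Step 2: cell (1,1) = 203/50
Full grid after step 2:
  217/36 253/48 953/240 31/9
  61/12 203/50 173/50 101/30
  47/12 57/16 803/240 65/18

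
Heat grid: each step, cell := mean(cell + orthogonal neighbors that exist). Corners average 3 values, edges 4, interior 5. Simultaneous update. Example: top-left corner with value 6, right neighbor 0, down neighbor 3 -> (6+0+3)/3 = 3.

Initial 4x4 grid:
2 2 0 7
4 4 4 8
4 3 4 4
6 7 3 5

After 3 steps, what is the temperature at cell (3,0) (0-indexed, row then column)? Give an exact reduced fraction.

Step 1: cell (3,0) = 17/3
Step 2: cell (3,0) = 44/9
Step 3: cell (3,0) = 10249/2160
Full grid after step 3:
  1621/540 22633/7200 1807/480 635/144
  25363/7200 5347/1500 8169/2000 1099/240
  30379/7200 25543/6000 4281/1000 1123/240
  10249/2160 8161/1800 547/120 1631/360

Answer: 10249/2160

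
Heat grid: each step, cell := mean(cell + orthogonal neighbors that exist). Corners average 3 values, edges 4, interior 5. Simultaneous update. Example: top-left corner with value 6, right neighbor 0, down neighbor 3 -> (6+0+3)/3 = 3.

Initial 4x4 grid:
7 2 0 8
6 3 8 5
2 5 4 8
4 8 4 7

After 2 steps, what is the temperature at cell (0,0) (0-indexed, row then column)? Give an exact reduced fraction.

Step 1: cell (0,0) = 5
Step 2: cell (0,0) = 25/6
Full grid after step 2:
  25/6 173/40 95/24 193/36
  371/80 207/50 527/100 259/48
  1069/240 49/10 519/100 1523/240
  85/18 301/60 347/60 217/36

Answer: 25/6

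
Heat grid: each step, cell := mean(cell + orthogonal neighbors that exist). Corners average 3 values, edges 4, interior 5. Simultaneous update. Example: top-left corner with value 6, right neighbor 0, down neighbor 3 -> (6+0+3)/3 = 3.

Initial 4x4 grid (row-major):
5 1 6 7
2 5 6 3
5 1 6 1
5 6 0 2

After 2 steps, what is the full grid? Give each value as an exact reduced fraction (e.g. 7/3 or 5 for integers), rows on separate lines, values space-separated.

Answer: 67/18 179/48 1187/240 175/36
79/24 213/50 81/20 1067/240
523/120 333/100 191/50 221/80
139/36 493/120 103/40 5/2

Derivation:
After step 1:
  8/3 17/4 5 16/3
  17/4 3 26/5 17/4
  13/4 23/5 14/5 3
  16/3 3 7/2 1
After step 2:
  67/18 179/48 1187/240 175/36
  79/24 213/50 81/20 1067/240
  523/120 333/100 191/50 221/80
  139/36 493/120 103/40 5/2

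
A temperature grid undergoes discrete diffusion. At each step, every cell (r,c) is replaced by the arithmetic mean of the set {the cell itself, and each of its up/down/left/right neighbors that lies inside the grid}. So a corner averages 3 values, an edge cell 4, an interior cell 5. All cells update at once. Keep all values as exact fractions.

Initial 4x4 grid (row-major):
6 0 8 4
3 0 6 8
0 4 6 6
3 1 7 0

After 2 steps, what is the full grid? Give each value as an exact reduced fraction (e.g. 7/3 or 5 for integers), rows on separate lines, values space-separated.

Answer: 35/12 17/5 76/15 103/18
207/80 323/100 49/10 349/60
497/240 337/100 221/50 317/60
91/36 647/240 1043/240 77/18

Derivation:
After step 1:
  3 7/2 9/2 20/3
  9/4 13/5 28/5 6
  5/2 11/5 29/5 5
  4/3 15/4 7/2 13/3
After step 2:
  35/12 17/5 76/15 103/18
  207/80 323/100 49/10 349/60
  497/240 337/100 221/50 317/60
  91/36 647/240 1043/240 77/18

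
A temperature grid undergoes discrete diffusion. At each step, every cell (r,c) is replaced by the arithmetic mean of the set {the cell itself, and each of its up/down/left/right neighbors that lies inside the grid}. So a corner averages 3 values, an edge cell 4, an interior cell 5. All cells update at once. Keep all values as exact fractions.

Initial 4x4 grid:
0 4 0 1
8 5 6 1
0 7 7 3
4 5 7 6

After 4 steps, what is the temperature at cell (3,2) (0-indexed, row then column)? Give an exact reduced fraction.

Answer: 559411/108000

Derivation:
Step 1: cell (3,2) = 25/4
Step 2: cell (3,2) = 35/6
Step 3: cell (3,2) = 18973/3600
Step 4: cell (3,2) = 559411/108000
Full grid after step 4:
  19873/5400 131737/36000 67879/21600 48487/16200
  150437/36000 60059/15000 177169/45000 75679/21600
  2119/480 71693/15000 208127/45000 489811/108000
  2851/600 7057/1440 559411/108000 80669/16200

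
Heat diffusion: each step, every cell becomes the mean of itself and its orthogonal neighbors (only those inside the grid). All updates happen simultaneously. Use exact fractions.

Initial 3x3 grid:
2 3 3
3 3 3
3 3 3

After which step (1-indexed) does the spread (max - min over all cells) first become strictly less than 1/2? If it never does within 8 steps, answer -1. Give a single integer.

Step 1: max=3, min=8/3, spread=1/3
  -> spread < 1/2 first at step 1
Step 2: max=3, min=49/18, spread=5/18
Step 3: max=3, min=607/216, spread=41/216
Step 4: max=1069/360, min=36749/12960, spread=347/2592
Step 5: max=10643/3600, min=2225863/777600, spread=2921/31104
Step 6: max=1270517/432000, min=134139461/46656000, spread=24611/373248
Step 7: max=28503259/9720000, min=8079357967/2799360000, spread=207329/4478976
Step 8: max=1516398401/518400000, min=485854847549/167961600000, spread=1746635/53747712

Answer: 1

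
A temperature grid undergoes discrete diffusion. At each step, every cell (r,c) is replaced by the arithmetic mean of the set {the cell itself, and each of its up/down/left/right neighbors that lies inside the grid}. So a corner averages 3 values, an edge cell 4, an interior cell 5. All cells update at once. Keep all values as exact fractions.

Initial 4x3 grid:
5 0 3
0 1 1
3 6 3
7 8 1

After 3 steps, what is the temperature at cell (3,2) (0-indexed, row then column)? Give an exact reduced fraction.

Step 1: cell (3,2) = 4
Step 2: cell (3,2) = 49/12
Step 3: cell (3,2) = 2939/720
Full grid after step 3:
  2213/1080 9707/4800 989/540
  19813/7200 4833/2000 17063/7200
  9161/2400 3669/1000 7711/2400
  3409/720 3557/800 2939/720

Answer: 2939/720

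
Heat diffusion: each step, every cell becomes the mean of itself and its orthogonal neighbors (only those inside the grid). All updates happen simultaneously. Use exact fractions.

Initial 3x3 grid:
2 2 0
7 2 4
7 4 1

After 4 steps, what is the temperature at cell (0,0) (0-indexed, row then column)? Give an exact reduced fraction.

Answer: 108149/32400

Derivation:
Step 1: cell (0,0) = 11/3
Step 2: cell (0,0) = 29/9
Step 3: cell (0,0) = 941/270
Step 4: cell (0,0) = 108149/32400
Full grid after step 4:
  108149/32400 1288841/432000 109357/43200
  1634591/432000 1157909/360000 825019/288000
  14261/3600 524947/144000 44719/14400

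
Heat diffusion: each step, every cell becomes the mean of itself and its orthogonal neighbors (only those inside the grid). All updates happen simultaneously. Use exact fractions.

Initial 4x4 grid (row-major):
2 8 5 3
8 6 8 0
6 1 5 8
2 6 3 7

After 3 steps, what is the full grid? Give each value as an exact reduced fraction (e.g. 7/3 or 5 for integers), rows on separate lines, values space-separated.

After step 1:
  6 21/4 6 8/3
  11/2 31/5 24/5 19/4
  17/4 24/5 5 5
  14/3 3 21/4 6
After step 2:
  67/12 469/80 1123/240 161/36
  439/80 531/100 107/20 1033/240
  1153/240 93/20 497/100 83/16
  143/36 1063/240 77/16 65/12
After step 3:
  254/45 4287/800 7331/1440 1211/270
  4237/800 1333/250 1846/375 6953/1440
  6809/1440 7249/1500 2497/500 11927/2400
  2377/540 6431/1440 11777/2400 185/36

Answer: 254/45 4287/800 7331/1440 1211/270
4237/800 1333/250 1846/375 6953/1440
6809/1440 7249/1500 2497/500 11927/2400
2377/540 6431/1440 11777/2400 185/36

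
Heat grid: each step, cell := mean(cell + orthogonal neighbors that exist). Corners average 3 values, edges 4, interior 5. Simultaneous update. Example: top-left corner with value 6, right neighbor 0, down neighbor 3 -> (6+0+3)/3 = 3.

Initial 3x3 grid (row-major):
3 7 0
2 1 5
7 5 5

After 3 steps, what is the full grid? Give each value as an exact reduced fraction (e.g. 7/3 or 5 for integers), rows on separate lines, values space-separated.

Answer: 11/3 1091/320 259/72
10729/2880 4703/1200 1171/320
1823/432 5837/1440 67/16

Derivation:
After step 1:
  4 11/4 4
  13/4 4 11/4
  14/3 9/2 5
After step 2:
  10/3 59/16 19/6
  191/48 69/20 63/16
  149/36 109/24 49/12
After step 3:
  11/3 1091/320 259/72
  10729/2880 4703/1200 1171/320
  1823/432 5837/1440 67/16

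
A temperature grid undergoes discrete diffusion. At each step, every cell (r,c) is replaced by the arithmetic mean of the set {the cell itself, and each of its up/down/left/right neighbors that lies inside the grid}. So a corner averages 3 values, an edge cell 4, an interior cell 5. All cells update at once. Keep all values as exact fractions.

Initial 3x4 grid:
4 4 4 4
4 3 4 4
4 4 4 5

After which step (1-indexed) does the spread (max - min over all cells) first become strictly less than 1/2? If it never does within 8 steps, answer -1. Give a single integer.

Answer: 3

Derivation:
Step 1: max=13/3, min=15/4, spread=7/12
Step 2: max=77/18, min=377/100, spread=457/900
Step 3: max=8933/2160, min=18389/4800, spread=13159/43200
  -> spread < 1/2 first at step 3
Step 4: max=532447/129600, min=166249/43200, spread=337/1296
Step 5: max=31580873/7776000, min=66881309/17280000, spread=29685679/155520000
Step 6: max=1886617507/466560000, min=603350419/155520000, spread=61253/373248
Step 7: max=112623453713/27993600000, min=36343460321/9331200000, spread=14372291/111974400
Step 8: max=6737770795267/1679616000000, min=2185726456339/559872000000, spread=144473141/1343692800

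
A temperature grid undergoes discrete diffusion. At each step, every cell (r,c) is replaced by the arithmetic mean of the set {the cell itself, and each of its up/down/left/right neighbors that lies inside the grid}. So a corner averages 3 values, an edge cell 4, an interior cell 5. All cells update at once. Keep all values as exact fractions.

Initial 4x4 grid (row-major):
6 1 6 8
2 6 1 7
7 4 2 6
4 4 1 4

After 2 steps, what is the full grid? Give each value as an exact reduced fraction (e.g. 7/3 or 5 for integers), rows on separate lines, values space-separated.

After step 1:
  3 19/4 4 7
  21/4 14/5 22/5 11/2
  17/4 23/5 14/5 19/4
  5 13/4 11/4 11/3
After step 2:
  13/3 291/80 403/80 11/2
  153/40 109/25 39/10 433/80
  191/40 177/50 193/50 1003/240
  25/6 39/10 187/60 67/18

Answer: 13/3 291/80 403/80 11/2
153/40 109/25 39/10 433/80
191/40 177/50 193/50 1003/240
25/6 39/10 187/60 67/18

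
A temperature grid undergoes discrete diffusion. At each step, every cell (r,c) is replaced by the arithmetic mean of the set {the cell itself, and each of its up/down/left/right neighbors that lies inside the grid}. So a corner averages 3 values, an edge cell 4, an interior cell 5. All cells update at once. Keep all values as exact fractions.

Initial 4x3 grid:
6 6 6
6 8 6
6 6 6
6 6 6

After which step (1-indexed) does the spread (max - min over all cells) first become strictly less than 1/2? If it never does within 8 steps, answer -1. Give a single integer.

Answer: 2

Derivation:
Step 1: max=13/2, min=6, spread=1/2
Step 2: max=323/50, min=6, spread=23/50
  -> spread < 1/2 first at step 2
Step 3: max=15211/2400, min=1213/200, spread=131/480
Step 4: max=136151/21600, min=21991/3600, spread=841/4320
Step 5: max=54382051/8640000, min=4413373/720000, spread=56863/345600
Step 6: max=488094341/77760000, min=39869543/6480000, spread=386393/3110400
Step 7: max=195017723131/31104000000, min=15972358813/2592000000, spread=26795339/248832000
Step 8: max=11681255714129/1866240000000, min=960206149667/155520000000, spread=254051069/2985984000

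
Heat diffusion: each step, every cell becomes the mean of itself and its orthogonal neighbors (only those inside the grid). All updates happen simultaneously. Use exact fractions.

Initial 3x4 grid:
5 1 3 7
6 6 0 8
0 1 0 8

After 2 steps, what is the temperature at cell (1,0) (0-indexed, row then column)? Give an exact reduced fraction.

Step 1: cell (1,0) = 17/4
Step 2: cell (1,0) = 803/240
Full grid after step 2:
  4 133/40 159/40 29/6
  803/240 319/100 339/100 1229/240
  25/9 137/60 191/60 40/9

Answer: 803/240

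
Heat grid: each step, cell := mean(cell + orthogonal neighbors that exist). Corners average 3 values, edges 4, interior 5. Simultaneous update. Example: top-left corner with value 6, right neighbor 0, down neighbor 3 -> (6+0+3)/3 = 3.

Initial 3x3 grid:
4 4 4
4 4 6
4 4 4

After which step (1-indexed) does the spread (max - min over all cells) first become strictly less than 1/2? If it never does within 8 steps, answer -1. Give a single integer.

Step 1: max=14/3, min=4, spread=2/3
Step 2: max=547/120, min=4, spread=67/120
Step 3: max=4757/1080, min=407/100, spread=1807/5400
  -> spread < 1/2 first at step 3
Step 4: max=1885963/432000, min=11161/2700, spread=33401/144000
Step 5: max=16781933/3888000, min=1123391/270000, spread=3025513/19440000
Step 6: max=6685726867/1555200000, min=60355949/14400000, spread=53531/497664
Step 7: max=399280925849/93312000000, min=16343116051/3888000000, spread=450953/5971968
Step 8: max=23903783560603/5598720000000, min=1967248610519/466560000000, spread=3799043/71663616

Answer: 3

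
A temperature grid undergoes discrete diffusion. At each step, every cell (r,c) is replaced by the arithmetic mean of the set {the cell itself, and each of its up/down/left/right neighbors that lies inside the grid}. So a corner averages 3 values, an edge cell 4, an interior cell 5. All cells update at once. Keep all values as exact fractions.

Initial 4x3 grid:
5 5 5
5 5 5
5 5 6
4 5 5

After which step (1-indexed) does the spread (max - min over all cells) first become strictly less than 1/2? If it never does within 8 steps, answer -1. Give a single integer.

Step 1: max=16/3, min=14/3, spread=2/3
Step 2: max=631/120, min=85/18, spread=193/360
Step 3: max=6167/1200, min=5261/1080, spread=2893/10800
  -> spread < 1/2 first at step 3
Step 4: max=275741/54000, min=635579/129600, spread=130997/648000
Step 5: max=10977031/2160000, min=38487511/7776000, spread=5149003/38880000
Step 6: max=98436461/19440000, min=2317231889/466560000, spread=1809727/18662400
Step 7: max=9824234809/1944000000, min=139515446251/27993600000, spread=9767674993/139968000000
Step 8: max=88310352929/17496000000, min=8386001055809/1679616000000, spread=734342603/13436928000

Answer: 3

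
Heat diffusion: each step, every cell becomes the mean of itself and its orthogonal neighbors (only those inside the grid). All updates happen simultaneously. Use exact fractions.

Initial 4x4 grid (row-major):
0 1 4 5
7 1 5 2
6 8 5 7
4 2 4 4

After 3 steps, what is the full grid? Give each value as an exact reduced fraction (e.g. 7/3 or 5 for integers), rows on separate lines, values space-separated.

Answer: 1771/540 21877/7200 26341/7200 4037/1080
26527/7200 1516/375 11633/3000 31621/7200
11237/2400 1079/250 4727/1000 10727/2400
817/180 11347/2400 10627/2400 1703/360

Derivation:
After step 1:
  8/3 3/2 15/4 11/3
  7/2 22/5 17/5 19/4
  25/4 22/5 29/5 9/2
  4 9/2 15/4 5
After step 2:
  23/9 739/240 739/240 73/18
  1009/240 86/25 221/50 979/240
  363/80 507/100 437/100 401/80
  59/12 333/80 381/80 53/12
After step 3:
  1771/540 21877/7200 26341/7200 4037/1080
  26527/7200 1516/375 11633/3000 31621/7200
  11237/2400 1079/250 4727/1000 10727/2400
  817/180 11347/2400 10627/2400 1703/360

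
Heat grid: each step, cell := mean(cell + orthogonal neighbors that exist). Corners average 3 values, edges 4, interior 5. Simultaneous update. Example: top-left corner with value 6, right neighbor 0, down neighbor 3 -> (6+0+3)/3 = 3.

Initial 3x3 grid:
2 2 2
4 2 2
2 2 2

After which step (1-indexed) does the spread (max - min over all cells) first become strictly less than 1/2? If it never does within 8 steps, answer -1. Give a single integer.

Step 1: max=8/3, min=2, spread=2/3
Step 2: max=307/120, min=2, spread=67/120
Step 3: max=2597/1080, min=207/100, spread=1807/5400
  -> spread < 1/2 first at step 3
Step 4: max=1021963/432000, min=5761/2700, spread=33401/144000
Step 5: max=9005933/3888000, min=583391/270000, spread=3025513/19440000
Step 6: max=3575326867/1555200000, min=31555949/14400000, spread=53531/497664
Step 7: max=212656925849/93312000000, min=8567116051/3888000000, spread=450953/5971968
Step 8: max=12706343560603/5598720000000, min=1034128610519/466560000000, spread=3799043/71663616

Answer: 3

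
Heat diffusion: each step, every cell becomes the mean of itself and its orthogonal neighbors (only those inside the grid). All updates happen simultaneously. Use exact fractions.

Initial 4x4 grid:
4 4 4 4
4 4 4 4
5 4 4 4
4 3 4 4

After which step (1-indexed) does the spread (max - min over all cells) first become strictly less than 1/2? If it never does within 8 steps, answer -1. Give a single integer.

Answer: 2

Derivation:
Step 1: max=17/4, min=15/4, spread=1/2
Step 2: max=33/8, min=31/8, spread=1/4
  -> spread < 1/2 first at step 2
Step 3: max=983/240, min=937/240, spread=23/120
Step 4: max=8783/2160, min=8497/2160, spread=143/1080
Step 5: max=262793/64800, min=255607/64800, spread=3593/32400
Step 6: max=7868003/1944000, min=7683997/1944000, spread=92003/972000
Step 7: max=235597913/58320000, min=230962087/58320000, spread=2317913/29160000
Step 8: max=7056964523/1749600000, min=6939835477/1749600000, spread=58564523/874800000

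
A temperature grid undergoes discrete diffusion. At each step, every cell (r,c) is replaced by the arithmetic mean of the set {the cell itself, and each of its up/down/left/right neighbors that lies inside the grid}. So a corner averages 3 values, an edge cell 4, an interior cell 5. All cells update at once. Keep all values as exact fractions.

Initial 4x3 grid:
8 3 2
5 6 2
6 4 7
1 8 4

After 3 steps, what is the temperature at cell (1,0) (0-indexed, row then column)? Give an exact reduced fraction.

Answer: 37427/7200

Derivation:
Step 1: cell (1,0) = 25/4
Step 2: cell (1,0) = 235/48
Step 3: cell (1,0) = 37427/7200
Full grid after step 3:
  130/27 66299/14400 1669/432
  37427/7200 13403/3000 16051/3600
  3843/800 7709/1500 8303/1800
  203/40 69649/14400 11267/2160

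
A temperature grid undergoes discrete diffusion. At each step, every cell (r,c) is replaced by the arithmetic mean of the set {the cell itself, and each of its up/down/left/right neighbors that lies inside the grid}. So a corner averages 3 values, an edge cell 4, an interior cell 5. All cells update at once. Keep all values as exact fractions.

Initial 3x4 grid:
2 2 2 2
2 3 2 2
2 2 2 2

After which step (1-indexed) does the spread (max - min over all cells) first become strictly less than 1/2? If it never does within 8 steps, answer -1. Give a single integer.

Answer: 1

Derivation:
Step 1: max=9/4, min=2, spread=1/4
  -> spread < 1/2 first at step 1
Step 2: max=223/100, min=2, spread=23/100
Step 3: max=10411/4800, min=813/400, spread=131/960
Step 4: max=92951/43200, min=14791/7200, spread=841/8640
Step 5: max=37102051/17280000, min=2973373/1440000, spread=56863/691200
Step 6: max=332574341/155520000, min=26909543/12960000, spread=386393/6220800
Step 7: max=132809723131/62208000000, min=10788358813/5184000000, spread=26795339/497664000
Step 8: max=7948775714129/3732480000000, min=649166149667/311040000000, spread=254051069/5971968000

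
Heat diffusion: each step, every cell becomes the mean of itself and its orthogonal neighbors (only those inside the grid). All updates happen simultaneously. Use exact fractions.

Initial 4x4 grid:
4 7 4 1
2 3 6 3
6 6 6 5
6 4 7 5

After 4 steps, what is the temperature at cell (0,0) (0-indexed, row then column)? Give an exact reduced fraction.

Step 1: cell (0,0) = 13/3
Step 2: cell (0,0) = 151/36
Step 3: cell (0,0) = 9503/2160
Step 4: cell (0,0) = 284897/64800
Full grid after step 4:
  284897/64800 475921/108000 454169/108000 133751/32400
  1002137/216000 826271/180000 411443/90000 117791/27000
  1061369/216000 22793/4500 895519/180000 132953/27000
  84257/16200 1135859/216000 1154419/216000 336769/64800

Answer: 284897/64800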